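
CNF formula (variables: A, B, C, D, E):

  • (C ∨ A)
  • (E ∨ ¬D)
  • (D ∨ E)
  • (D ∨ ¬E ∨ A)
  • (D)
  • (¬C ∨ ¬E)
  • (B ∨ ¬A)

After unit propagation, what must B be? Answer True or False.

True

(D) stands alone — D = True.
In (¬D ∨ E), ¬D is now false; E must hold, so E = True.
(¬E ∨ ¬C) with E = True leaves only ¬C, so C = False.
(C ∨ A): since C = False, the clause reduces to (A). A = True.
(¬A ∨ B) with A = True leaves only B, so B = True.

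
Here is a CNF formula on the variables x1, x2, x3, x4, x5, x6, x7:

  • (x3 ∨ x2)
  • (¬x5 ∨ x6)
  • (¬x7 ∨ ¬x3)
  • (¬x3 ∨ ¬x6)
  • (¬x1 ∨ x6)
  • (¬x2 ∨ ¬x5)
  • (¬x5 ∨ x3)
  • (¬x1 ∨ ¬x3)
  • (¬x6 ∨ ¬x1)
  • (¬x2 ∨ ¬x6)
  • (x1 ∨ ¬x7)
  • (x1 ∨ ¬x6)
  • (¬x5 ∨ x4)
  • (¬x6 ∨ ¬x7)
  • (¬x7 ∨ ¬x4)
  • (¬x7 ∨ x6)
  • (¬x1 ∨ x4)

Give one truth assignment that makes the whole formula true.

x1=False, x2=True, x3=False, x4=False, x5=False, x6=False, x7=False

Check each clause:
  1. (x3 ∨ x2) — x2 is true.
  2. (¬x5 ∨ x6) — ¬x5 is true.
  3. (¬x7 ∨ ¬x3) — ¬x7 is true.
  4. (¬x6 ∨ ¬x3) — ¬x6 is true.
  5. (x6 ∨ ¬x1) — ¬x1 is true.
  6. (¬x2 ∨ ¬x5) — ¬x5 is true.
  7. (¬x5 ∨ x3) — ¬x5 is true.
  8. (¬x1 ∨ ¬x3) — ¬x3 is true.
  9. (¬x1 ∨ ¬x6) — ¬x6 is true.
  10. (¬x2 ∨ ¬x6) — ¬x6 is true.
  11. (x1 ∨ ¬x7) — ¬x7 is true.
  12. (x1 ∨ ¬x6) — ¬x6 is true.
  13. (x4 ∨ ¬x5) — ¬x5 is true.
  14. (¬x7 ∨ ¬x6) — ¬x7 is true.
  15. (¬x4 ∨ ¬x7) — ¬x7 is true.
  16. (¬x7 ∨ x6) — ¬x7 is true.
  17. (x4 ∨ ¬x1) — ¬x1 is true.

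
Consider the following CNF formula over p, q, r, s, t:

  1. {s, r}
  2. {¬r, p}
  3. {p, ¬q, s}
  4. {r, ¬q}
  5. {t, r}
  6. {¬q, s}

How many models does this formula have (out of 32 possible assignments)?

Case analysis on r and q:
  r=T, q=T: remaining (p,s,t) ∈ {(T,T,F); (T,T,T)} — 2.
  r=T, q=F: remaining (p,s,t) ∈ {(T,F,F); (T,F,T); (T,T,F); (T,T,T)} — 4.
  r=F, q=T: a clause becomes empty — 0.
  r=F, q=F: remaining (p,s,t) ∈ {(F,T,T); (T,T,T)} — 2.
Total: 2 + 4 + 0 + 2 = 8.

8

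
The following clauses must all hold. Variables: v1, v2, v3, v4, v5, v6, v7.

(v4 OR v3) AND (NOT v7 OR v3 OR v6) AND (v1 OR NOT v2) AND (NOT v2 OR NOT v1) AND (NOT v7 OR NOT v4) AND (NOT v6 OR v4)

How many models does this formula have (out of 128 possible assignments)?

Split on v4, then v1.
  v4=T, v1=T: forces v2=F; v7=F; v3, v5, v6 free → 2^3 = 8.
  v4=T, v1=F: forces v2=F; v7=F; v3, v5, v6 free → 2^3 = 8.
  v4=F, v1=T: remaining (v2,v3,v5,v6,v7) ∈ {(F,T,F,F,F); (F,T,F,F,T); (F,T,T,F,F); (F,T,T,F,T)} — 4.
  v4=F, v1=F: remaining (v2,v3,v5,v6,v7) ∈ {(F,T,F,F,F); (F,T,F,F,T); (F,T,T,F,F); (F,T,T,F,T)} — 4.
Total: 8 + 8 + 4 + 4 = 24.

24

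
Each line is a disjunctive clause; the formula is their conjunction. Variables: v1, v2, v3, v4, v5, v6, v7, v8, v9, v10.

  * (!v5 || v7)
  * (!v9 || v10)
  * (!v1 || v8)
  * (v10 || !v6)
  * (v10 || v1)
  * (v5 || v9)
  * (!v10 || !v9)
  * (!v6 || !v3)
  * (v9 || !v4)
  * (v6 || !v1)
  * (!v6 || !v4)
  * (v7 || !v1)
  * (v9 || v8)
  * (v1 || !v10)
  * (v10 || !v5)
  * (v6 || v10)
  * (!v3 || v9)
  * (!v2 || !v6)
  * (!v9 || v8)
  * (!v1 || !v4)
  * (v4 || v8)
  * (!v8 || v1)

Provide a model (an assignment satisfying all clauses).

v1=True, v2=False, v3=False, v4=False, v5=True, v6=True, v7=True, v8=True, v9=False, v10=True

v2 occurs only negated in the remaining clauses — set v2 = False.
Pure literal: v3 appears only negated; assign v3 = False.
Set v1 = True and propagate.
  then v8 is forced to True.
  then v6 is forced to True.
  then v10 is forced to True.
  then v9 is forced to False.
  then v5 is forced to True.
  then v7 is forced to True.
  then v4 is forced to False.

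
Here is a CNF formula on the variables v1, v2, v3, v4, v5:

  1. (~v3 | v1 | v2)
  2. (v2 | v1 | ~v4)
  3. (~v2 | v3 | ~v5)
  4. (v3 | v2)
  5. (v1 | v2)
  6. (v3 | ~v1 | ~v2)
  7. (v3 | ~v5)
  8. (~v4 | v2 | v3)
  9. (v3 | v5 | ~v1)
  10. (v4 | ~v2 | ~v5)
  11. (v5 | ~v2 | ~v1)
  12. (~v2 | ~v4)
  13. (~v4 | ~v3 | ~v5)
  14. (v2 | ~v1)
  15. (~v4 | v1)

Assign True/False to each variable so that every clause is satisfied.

Branch on v1: take v1 = False.
  then v2 is forced to True.
  then v4 is forced to False.
  then v5 is forced to False.
v3 is now unconstrained; take v3 = True.
Check each clause:
  1. (~v3 | v2 | v1) — v2 is true.
  2. (v2 | v1 | ~v4) — v2 is true.
  3. (~v2 | ~v5 | v3) — v3 is true.
  4. (v2 | v3) — v2 is true.
  5. (v2 | v1) — v2 is true.
  6. (~v2 | ~v1 | v3) — v3 is true.
  7. (v3 | ~v5) — v3 is true.
  8. (~v4 | v2 | v3) — v2 is true.
  9. (~v1 | v5 | v3) — v3 is true.
  10. (~v5 | ~v2 | v4) — ~v5 is true.
  11. (~v2 | v5 | ~v1) — ~v1 is true.
  12. (~v4 | ~v2) — ~v4 is true.
  13. (~v4 | ~v3 | ~v5) — ~v5 is true.
  14. (v2 | ~v1) — v2 is true.
  15. (v1 | ~v4) — ~v4 is true.

v1=False  v2=True  v3=True  v4=False  v5=False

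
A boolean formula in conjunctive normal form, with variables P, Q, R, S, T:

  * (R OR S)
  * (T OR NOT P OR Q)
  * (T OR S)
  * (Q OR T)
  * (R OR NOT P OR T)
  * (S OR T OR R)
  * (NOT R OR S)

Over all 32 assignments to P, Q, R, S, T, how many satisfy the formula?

Split on T, then R.
  T=1, R=1: remaining (P,Q,S) ∈ {(0,0,1); (0,1,1); (1,0,1); (1,1,1)} — 4.
  T=1, R=0: remaining (P,Q,S) ∈ {(0,0,1); (0,1,1); (1,0,1); (1,1,1)} — 4.
  T=0, R=1: remaining (P,Q,S) ∈ {(0,1,1); (1,1,1)} — 2.
  T=0, R=0: remaining (P,Q,S) ∈ {(0,1,1)} — 1.
Total: 4 + 4 + 2 + 1 = 11.

11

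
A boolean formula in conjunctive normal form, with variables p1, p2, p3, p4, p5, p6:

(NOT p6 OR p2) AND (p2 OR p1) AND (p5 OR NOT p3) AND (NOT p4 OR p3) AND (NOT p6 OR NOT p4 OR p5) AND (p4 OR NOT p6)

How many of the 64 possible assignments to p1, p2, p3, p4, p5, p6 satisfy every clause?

14

Case analysis on p4 and p6:
  p4=1, p6=1: remaining (p1,p2,p3,p5) ∈ {(0,1,1,1); (1,1,1,1)} — 2.
  p4=1, p6=0: remaining (p1,p2,p3,p5) ∈ {(0,1,1,1); (1,0,1,1); (1,1,1,1)} — 3.
  p4=0, p6=1: a clause becomes empty — 0.
  p4=0, p6=0: 9 of the 16 assignments to (p1,p2,p3,p5) work.
Total: 2 + 3 + 0 + 9 = 14.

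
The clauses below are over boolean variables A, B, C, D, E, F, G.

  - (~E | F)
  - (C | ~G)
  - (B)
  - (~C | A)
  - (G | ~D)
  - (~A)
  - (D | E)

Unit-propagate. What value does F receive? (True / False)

Unit clause (B) sets B = True.
Unit clause (~A) sets A = False.
From (~C | A) and A = False: C = False.
In (~G | C), C is now false; ~G must hold, so G = False.
(~D | G) with G = False leaves only ~D, so D = False.
(D | E) with D = False leaves only E, so E = True.
In (F | ~E), ~E is now false; F must hold, so F = True.

True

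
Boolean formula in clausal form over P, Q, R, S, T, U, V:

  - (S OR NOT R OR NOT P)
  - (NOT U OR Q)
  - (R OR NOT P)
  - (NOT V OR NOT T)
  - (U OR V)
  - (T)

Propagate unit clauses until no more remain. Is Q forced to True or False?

(T) is a unit clause: T = True.
(NOT T OR NOT V): since T = True, the clause reduces to (NOT V). V = False.
(V OR U) with V = False leaves only U, so U = True.
(NOT U OR Q): since U = True, the clause reduces to (Q). Q = True.

True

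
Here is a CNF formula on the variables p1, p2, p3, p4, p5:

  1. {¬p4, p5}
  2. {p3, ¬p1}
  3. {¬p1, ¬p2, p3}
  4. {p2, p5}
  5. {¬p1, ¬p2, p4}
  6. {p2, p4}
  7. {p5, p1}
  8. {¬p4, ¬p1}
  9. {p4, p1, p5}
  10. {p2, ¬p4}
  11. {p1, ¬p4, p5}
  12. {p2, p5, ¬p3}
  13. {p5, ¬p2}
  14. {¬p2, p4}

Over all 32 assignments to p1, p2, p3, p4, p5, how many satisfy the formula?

The models are:
  p1=F p2=T p3=F p4=T p5=T
  p1=F p2=T p3=T p4=T p5=T
That's 2 in total.

2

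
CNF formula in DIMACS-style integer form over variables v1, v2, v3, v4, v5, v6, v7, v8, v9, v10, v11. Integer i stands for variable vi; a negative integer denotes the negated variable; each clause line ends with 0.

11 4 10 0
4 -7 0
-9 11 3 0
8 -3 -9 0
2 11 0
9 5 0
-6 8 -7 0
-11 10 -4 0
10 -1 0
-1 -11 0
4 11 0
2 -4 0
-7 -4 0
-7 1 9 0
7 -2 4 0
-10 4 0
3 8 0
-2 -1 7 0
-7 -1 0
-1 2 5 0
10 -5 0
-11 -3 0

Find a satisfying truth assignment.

v1 = False, v2 = True, v3 = True, v4 = True, v5 = True, v6 = False, v7 = False, v8 = False, v9 = False, v10 = True, v11 = False

Pure literal: v6 appears only negated; assign v6 = False.
Branch on v1: take v1 = False.
Set v2 = True and propagate.
The remaining clauses are satisfied by v3 = True, v4 = True, v5 = True, v7 = False, v8 = False, v9 = False, v10 = True, v11 = False.
Every clause has at least one true literal under this assignment.
Check each clause:
  1. (v10 | v11 | v4) — v10 is true.
  2. (~v7 | v4) — ~v7 is true.
  3. (v3 | v11 | ~v9) — v3 is true.
  4. (~v3 | v8 | ~v9) — ~v9 is true.
  5. (v2 | v11) — v2 is true.
  6. (v9 | v5) — v5 is true.
  7. (~v7 | ~v6 | v8) — ~v7 is true.
  8. (v10 | ~v11 | ~v4) — v10 is true.
  9. (v10 | ~v1) — v10 is true.
  10. (~v1 | ~v11) — ~v11 is true.
  11. (v4 | v11) — v4 is true.
  12. (~v4 | v2) — v2 is true.
  13. (~v7 | ~v4) — ~v7 is true.
  14. (v1 | ~v7 | v9) — ~v7 is true.
  15. (v4 | v7 | ~v2) — v4 is true.
  16. (~v10 | v4) — v4 is true.
  17. (v3 | v8) — v3 is true.
  18. (~v1 | ~v2 | v7) — ~v1 is true.
  19. (~v1 | ~v7) — ~v7 is true.
  20. (~v1 | v5 | v2) — v2 is true.
  21. (~v5 | v10) — v10 is true.
  22. (~v11 | ~v3) — ~v11 is true.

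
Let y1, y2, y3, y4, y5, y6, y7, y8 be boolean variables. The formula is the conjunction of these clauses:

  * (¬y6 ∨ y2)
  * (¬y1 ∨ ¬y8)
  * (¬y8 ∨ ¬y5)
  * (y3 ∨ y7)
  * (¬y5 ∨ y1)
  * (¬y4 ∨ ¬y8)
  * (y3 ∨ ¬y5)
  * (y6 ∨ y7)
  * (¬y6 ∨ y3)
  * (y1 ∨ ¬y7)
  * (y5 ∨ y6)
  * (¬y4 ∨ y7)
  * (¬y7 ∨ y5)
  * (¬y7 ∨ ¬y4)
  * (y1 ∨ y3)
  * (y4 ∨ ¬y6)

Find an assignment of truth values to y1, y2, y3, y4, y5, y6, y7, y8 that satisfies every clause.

y1=1, y2=0, y3=1, y4=0, y5=1, y6=0, y7=1, y8=0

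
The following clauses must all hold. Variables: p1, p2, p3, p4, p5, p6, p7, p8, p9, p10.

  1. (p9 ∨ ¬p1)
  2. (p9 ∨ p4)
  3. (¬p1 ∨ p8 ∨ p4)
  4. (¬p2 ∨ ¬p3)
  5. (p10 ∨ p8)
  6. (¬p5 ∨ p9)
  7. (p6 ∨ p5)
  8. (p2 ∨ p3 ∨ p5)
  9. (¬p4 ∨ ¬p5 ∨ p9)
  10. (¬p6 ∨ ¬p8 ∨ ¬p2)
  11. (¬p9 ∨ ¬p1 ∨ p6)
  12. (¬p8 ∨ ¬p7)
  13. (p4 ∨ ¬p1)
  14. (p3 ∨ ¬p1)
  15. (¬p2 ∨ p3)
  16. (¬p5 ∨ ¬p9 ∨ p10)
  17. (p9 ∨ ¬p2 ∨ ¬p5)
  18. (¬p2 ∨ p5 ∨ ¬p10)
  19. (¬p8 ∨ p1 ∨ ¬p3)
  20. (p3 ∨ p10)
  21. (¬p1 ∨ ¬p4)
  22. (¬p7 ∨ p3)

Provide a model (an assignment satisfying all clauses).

p1 = 0  p2 = 0  p3 = 1  p4 = 1  p5 = 0  p6 = 1  p7 = 1  p8 = 0  p9 = 0  p10 = 1

Try p1 = False.
Try p2 = False.
Set p3 = True and propagate.
  then p8 is forced to False.
  then p10 is forced to True.
The remaining clauses are satisfied by p4 = True, p5 = False, p6 = True, p7 = True, p9 = False.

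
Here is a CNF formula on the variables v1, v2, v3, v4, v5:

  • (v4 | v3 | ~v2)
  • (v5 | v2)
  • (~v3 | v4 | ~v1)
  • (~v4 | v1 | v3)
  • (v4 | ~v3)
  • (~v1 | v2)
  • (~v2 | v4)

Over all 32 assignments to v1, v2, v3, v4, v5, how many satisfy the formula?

8

Split on v4, then v2.
  v4=1, v2=1: v5 free; 3 ways for (v1,v3) × 2^1 = 6.
  v4=1, v2=0: remaining (v1,v3,v5) ∈ {(0,1,1)} — 1.
  v4=0, v2=1: a clause becomes empty — 0.
  v4=0, v2=0: remaining (v1,v3,v5) ∈ {(0,0,1)} — 1.
Total: 6 + 1 + 0 + 1 = 8.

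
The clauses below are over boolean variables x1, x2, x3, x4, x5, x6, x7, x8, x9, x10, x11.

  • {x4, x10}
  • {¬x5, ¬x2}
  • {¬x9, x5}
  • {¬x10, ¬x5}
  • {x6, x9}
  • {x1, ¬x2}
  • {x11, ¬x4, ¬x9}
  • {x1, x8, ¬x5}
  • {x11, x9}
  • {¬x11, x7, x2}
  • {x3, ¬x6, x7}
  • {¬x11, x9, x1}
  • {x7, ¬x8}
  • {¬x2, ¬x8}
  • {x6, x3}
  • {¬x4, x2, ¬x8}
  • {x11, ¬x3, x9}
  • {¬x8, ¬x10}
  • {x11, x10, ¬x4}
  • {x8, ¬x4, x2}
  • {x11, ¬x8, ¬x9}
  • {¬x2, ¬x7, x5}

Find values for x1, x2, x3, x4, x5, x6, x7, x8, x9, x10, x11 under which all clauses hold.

x1=True, x2=True, x3=True, x4=True, x5=False, x6=True, x7=False, x8=False, x9=False, x10=True, x11=True

x1 occurs only positively in the remaining clauses — set x1 = True.
Set x2 = True and propagate.
  then x5 is forced to False.
  then x9 is forced to False.
  then x6 is forced to True.
  then x11 is forced to True.
  then x8 is forced to False.
  then x7 is forced to False.
  then x3 is forced to True.
Try x4 = True.
x10 is now unconstrained; take x10 = True.
Every clause has at least one true literal under this assignment.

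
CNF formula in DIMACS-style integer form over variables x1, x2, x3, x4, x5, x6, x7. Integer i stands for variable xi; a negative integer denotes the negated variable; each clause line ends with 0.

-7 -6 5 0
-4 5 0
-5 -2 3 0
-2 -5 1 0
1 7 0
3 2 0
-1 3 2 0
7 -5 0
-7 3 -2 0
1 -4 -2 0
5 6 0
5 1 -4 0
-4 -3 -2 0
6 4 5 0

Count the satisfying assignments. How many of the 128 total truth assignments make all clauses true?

Case analysis on x5 and x2:
  x5=1, x2=1: remaining (x1,x3,x4,x6,x7) ∈ {(1,1,0,0,1); (1,1,0,1,1)} — 2.
  x5=1, x2=0: forces x3=1; x7=1; x1, x4, x6 free → 2^3 = 8.
  x5=0, x2=1: remaining (x1,x3,x4,x6,x7) ∈ {(1,0,0,1,0); (1,1,0,1,0)} — 2.
  x5=0, x2=0: remaining (x1,x3,x4,x6,x7) ∈ {(1,1,0,1,0)} — 1.
Total: 2 + 8 + 2 + 1 = 13.

13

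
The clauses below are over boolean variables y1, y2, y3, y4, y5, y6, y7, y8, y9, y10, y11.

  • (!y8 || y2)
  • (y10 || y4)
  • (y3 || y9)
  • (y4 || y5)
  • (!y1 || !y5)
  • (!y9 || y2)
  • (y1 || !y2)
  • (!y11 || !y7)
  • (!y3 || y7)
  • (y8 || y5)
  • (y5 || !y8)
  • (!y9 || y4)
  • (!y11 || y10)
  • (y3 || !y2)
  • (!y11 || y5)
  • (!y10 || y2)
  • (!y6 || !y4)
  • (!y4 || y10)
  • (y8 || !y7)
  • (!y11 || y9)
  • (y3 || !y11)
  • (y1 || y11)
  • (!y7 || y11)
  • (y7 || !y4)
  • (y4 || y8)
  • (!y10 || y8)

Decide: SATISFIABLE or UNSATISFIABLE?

y4 = True:
  propagation gives y6=False, y10=True, y2=True, y1=True; an empty clause results — contradiction.
y4 = False:
  propagation gives y10=True, y5=True, y1=False, y2=False; an empty clause results — contradiction.
Every branch closes, so no satisfying assignment exists.

UNSATISFIABLE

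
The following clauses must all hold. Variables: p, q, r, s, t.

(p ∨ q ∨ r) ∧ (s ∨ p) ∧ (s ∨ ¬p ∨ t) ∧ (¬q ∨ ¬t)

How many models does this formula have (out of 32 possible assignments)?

Split on p, then q.
  p=T, q=T: remaining (r,s,t) ∈ {(F,T,F); (T,T,F)} — 2.
  p=T, q=F: r free; 3 ways for (s,t) × 2^1 = 6.
  p=F, q=T: remaining (r,s,t) ∈ {(F,T,F); (T,T,F)} — 2.
  p=F, q=F: remaining (r,s,t) ∈ {(T,T,F); (T,T,T)} — 2.
Total: 2 + 6 + 2 + 2 = 12.

12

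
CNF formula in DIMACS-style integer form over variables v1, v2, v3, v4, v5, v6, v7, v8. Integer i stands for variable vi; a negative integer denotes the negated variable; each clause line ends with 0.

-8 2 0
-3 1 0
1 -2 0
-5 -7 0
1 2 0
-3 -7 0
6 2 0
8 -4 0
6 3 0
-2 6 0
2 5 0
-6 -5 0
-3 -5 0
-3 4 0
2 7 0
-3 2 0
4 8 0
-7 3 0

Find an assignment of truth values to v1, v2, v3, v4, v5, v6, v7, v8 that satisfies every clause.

v1 occurs only positively in the remaining clauses — set v1 = True.
Try v2 = True.
  then v6 is forced to True.
  then v5 is forced to False.
For the remaining variables, v3 = False, v4 = True, v7 = False, v8 = True works.
Every clause has at least one true literal under this assignment.

v1=T, v2=T, v3=F, v4=T, v5=F, v6=T, v7=F, v8=T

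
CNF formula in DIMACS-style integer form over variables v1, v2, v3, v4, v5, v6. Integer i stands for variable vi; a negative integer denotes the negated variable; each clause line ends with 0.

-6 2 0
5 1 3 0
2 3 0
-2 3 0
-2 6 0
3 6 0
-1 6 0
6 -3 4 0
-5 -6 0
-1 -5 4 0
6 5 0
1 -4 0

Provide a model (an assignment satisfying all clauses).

v1 = True, v2 = True, v3 = True, v4 = True, v5 = False, v6 = True

Set v1 = True and propagate.
  then v6 is forced to True.
  then v2 is forced to True.
  then v3 is forced to True.
  then v5 is forced to False.
v4 is now unconstrained; take v4 = True.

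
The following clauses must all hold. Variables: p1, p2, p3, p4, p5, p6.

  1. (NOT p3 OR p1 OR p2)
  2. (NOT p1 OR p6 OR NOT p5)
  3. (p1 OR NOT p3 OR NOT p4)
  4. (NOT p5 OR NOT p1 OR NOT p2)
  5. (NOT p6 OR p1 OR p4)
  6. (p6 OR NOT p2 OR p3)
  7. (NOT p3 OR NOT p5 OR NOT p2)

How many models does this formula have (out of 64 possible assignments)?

Case analysis on p1 and p2:
  p1=T, p2=T: p4 free; 3 ways for (p3,p5,p6) × 2^1 = 6.
  p1=T, p2=F: p3, p4 free; 3 ways for (p5,p6) × 2^2 = 12.
  p1=F, p2=T: remaining (p3,p4,p5,p6) ∈ {(F,T,F,T); (F,T,T,T); (T,F,F,F)} — 3.
  p1=F, p2=F: p5 free; 3 ways for (p3,p4,p6) × 2^1 = 6.
Total: 6 + 12 + 3 + 6 = 27.

27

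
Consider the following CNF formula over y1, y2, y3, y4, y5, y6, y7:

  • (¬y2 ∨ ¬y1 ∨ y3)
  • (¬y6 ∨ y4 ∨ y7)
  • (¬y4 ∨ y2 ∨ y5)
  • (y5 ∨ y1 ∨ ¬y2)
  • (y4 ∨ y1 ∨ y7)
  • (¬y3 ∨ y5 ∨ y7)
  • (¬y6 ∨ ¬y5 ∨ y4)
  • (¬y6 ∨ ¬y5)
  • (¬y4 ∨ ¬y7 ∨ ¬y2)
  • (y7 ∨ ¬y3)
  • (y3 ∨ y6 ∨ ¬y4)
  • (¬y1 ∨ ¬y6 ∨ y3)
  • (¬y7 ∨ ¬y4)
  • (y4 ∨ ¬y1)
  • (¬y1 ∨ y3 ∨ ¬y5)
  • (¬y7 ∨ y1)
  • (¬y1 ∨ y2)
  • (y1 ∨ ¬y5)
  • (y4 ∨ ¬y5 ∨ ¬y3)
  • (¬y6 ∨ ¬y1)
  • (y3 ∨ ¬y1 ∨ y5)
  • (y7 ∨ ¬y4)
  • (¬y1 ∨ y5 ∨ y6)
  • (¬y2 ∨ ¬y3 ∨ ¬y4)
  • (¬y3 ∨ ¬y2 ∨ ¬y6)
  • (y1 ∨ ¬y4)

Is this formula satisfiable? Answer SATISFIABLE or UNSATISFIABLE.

UNSATISFIABLE

y1 = True:
  propagation gives y4=True, y7=False; an empty clause results — contradiction.
y1 = False:
  propagation gives y7=False, y4=True; an empty clause results — contradiction.
Every branch closes, so no satisfying assignment exists.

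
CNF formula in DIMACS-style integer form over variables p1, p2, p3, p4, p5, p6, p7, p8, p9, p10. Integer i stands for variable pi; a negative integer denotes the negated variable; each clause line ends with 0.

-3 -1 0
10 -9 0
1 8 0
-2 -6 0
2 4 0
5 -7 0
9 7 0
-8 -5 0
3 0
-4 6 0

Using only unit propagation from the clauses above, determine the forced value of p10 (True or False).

True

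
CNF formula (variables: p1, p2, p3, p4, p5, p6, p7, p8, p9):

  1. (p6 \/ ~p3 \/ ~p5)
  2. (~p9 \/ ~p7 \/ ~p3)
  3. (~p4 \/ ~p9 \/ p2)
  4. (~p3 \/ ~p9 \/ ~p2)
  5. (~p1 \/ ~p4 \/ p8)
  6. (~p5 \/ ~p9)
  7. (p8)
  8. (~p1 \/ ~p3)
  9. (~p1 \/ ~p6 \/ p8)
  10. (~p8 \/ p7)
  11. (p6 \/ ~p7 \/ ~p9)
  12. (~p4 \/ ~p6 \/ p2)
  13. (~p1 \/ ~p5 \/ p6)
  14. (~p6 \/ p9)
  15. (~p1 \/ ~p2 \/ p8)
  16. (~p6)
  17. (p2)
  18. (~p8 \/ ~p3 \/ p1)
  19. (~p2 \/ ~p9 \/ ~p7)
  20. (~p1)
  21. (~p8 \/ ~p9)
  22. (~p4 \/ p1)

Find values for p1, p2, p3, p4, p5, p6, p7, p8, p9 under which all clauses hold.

p1=F, p2=T, p3=F, p4=F, p5=T, p6=F, p7=T, p8=T, p9=F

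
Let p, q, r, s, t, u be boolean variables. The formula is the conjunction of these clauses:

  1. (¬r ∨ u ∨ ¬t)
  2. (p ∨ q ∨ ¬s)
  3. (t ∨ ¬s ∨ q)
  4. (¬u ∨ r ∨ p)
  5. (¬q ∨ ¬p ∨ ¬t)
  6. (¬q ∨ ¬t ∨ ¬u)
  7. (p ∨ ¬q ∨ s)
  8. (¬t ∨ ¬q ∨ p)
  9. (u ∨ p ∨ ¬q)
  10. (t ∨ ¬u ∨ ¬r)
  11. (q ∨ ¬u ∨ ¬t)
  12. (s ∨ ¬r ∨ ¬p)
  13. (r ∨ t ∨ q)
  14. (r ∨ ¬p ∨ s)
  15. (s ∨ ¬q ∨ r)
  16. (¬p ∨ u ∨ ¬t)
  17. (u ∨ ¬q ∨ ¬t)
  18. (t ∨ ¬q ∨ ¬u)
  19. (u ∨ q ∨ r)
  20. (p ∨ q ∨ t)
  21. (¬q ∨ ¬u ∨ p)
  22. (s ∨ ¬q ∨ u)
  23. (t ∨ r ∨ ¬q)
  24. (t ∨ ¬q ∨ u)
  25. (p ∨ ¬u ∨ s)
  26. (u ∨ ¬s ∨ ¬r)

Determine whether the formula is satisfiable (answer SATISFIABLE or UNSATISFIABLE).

q = True:
  u = True:
    propagation gives t=False; an empty clause results — contradiction.
  u = False:
    propagation gives p=True, t=False; an empty clause results — contradiction.
q = False:
  r = True:
    t = True:
      propagation gives u=True; contradiction.
    t = False:
      propagation gives s=False, u=False, p=False; contradiction.
  r = False:
    propagation gives t=True, u=False; an empty clause results — contradiction.
Every branch closes, so no satisfying assignment exists.

UNSATISFIABLE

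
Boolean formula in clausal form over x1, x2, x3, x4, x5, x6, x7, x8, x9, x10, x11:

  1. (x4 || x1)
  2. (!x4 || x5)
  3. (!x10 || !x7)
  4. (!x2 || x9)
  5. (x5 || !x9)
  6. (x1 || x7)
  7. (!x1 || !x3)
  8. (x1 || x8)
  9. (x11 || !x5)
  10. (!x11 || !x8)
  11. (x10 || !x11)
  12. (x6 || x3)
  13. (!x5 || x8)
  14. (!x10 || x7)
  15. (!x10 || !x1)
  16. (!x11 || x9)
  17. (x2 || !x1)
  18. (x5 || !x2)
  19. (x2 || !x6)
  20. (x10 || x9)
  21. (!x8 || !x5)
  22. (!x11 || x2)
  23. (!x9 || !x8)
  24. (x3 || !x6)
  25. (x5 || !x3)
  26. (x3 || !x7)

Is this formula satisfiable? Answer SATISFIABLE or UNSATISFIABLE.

UNSATISFIABLE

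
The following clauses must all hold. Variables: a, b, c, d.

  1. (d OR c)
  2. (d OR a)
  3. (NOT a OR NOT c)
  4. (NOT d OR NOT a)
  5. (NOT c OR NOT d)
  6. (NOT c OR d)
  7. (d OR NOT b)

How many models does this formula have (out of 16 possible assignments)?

The models are:
  a=0 b=0 c=0 d=1
  a=0 b=1 c=0 d=1
That's 2 in total.

2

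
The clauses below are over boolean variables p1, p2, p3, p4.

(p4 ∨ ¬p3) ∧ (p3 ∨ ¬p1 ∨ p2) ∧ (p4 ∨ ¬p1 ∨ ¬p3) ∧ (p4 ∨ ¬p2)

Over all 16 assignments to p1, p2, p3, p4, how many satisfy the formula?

8

The models are:
  p1=F p2=F p3=F p4=F
  p1=F p2=F p3=F p4=T
  p1=F p2=F p3=T p4=T
  p1=F p2=T p3=F p4=T
  p1=F p2=T p3=T p4=T
  p1=T p2=F p3=T p4=T
  p1=T p2=T p3=F p4=T
  p1=T p2=T p3=T p4=T
Count: 8.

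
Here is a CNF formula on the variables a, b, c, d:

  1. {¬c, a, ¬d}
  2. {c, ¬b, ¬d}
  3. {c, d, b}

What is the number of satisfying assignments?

10

Split on c, then d.
  c=1, d=1: remaining (a,b) ∈ {(1,0); (1,1)} — 2.
  c=1, d=0: remaining (a,b) ∈ {(0,0); (0,1); (1,0); (1,1)} — 4.
  c=0, d=1: remaining (a,b) ∈ {(0,0); (1,0)} — 2.
  c=0, d=0: remaining (a,b) ∈ {(0,1); (1,1)} — 2.
Total: 2 + 4 + 2 + 2 = 10.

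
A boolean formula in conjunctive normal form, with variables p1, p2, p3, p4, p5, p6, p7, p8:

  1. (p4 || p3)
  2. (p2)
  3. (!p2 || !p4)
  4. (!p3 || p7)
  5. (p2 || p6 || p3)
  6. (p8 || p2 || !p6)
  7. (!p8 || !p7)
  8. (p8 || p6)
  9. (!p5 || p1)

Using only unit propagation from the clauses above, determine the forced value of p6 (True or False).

True

(p2) is a unit clause: p2 = True.
(!p2 || !p4) with p2 = True leaves only !p4, so p4 = False.
(p3 || p4): since p4 = False, the clause reduces to (p3). p3 = True.
In (p7 || !p3), !p3 is now false; p7 must hold, so p7 = True.
(!p8 || !p7) with p7 = True leaves only !p8, so p8 = False.
From (p8 || p6) and p8 = False: p6 = True.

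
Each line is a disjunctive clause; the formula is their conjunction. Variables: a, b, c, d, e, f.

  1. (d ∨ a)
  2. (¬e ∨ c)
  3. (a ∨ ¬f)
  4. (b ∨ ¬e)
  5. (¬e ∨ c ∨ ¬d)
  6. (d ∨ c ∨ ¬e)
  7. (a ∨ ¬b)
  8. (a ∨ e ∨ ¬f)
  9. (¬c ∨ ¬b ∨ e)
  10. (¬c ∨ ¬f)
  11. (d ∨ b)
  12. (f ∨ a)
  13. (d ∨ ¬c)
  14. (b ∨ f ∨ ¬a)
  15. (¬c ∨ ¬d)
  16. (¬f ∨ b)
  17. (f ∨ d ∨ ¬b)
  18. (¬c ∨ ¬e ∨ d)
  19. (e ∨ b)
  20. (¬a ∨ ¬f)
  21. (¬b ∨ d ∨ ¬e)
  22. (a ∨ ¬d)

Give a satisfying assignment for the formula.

Try a = True.
  then f is forced to False.
  then b is forced to True.
  then d is forced to True.
  then c is forced to False.
  then e is forced to False.
Every clause has at least one true literal under this assignment.

a=1, b=1, c=0, d=1, e=0, f=0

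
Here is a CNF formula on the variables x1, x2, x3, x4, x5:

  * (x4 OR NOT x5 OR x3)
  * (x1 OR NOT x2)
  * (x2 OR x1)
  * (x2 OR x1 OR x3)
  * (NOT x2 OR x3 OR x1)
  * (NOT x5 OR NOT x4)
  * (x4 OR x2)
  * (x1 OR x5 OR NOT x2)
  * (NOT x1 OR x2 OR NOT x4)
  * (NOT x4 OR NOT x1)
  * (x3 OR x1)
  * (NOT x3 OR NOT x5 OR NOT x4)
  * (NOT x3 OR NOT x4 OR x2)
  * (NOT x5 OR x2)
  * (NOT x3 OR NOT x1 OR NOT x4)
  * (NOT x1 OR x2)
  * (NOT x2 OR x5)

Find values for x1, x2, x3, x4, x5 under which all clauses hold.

Try x1 = True.
  then x4 is forced to False.
  then x2 is forced to True.
  then x5 is forced to True.
  then x3 is forced to True.

x1 = 1, x2 = 1, x3 = 1, x4 = 0, x5 = 1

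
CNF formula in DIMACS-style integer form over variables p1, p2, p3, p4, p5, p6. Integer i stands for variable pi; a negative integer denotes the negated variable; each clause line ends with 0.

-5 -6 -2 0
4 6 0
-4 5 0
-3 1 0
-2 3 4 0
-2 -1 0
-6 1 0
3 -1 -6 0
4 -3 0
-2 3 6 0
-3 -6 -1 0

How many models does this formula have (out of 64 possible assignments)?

3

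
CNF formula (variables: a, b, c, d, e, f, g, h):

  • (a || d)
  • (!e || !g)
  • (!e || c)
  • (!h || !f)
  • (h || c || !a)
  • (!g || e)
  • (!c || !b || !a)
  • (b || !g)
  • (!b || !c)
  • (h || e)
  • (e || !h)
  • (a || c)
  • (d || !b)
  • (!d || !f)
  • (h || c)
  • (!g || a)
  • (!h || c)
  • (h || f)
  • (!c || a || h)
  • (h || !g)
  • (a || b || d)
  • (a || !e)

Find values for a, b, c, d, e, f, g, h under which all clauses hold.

a = T  b = F  c = T  d = F  e = T  f = F  g = F  h = T

Pure literal: g appears only negated; assign g = False.
Branch on a: take a = True.
Try b = False.
Branch on c: take c = True.
For the remaining variables, d = False, e = True, f = False, h = True works.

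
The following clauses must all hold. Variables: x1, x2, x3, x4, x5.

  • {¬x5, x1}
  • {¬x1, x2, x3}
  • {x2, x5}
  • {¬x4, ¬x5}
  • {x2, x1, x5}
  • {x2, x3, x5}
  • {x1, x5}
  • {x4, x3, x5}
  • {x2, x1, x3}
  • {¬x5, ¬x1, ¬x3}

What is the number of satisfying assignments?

The models are:
  x1=T x2=T x3=F x4=F x5=T
  x1=T x2=T x3=F x4=T x5=F
  x1=T x2=T x3=T x4=F x5=F
  x1=T x2=T x3=T x4=T x5=F
That's 4 in total.

4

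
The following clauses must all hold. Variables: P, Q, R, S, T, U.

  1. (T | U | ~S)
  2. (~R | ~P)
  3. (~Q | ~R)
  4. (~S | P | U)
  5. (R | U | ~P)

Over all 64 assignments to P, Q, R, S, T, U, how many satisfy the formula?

26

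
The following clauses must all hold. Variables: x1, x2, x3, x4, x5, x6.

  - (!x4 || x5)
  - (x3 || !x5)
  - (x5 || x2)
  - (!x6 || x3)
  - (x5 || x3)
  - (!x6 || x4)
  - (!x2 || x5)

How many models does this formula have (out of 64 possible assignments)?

Split on x5, then x3.
  x5=T, x3=T: x1, x2 free; 3 ways for (x4,x6) × 2^2 = 12.
  x5=T, x3=F: a clause becomes empty — 0.
  x5=F, x3=T: a clause becomes empty — 0.
  x5=F, x3=F: a clause becomes empty — 0.
Total: 12 + 0 + 0 + 0 = 12.

12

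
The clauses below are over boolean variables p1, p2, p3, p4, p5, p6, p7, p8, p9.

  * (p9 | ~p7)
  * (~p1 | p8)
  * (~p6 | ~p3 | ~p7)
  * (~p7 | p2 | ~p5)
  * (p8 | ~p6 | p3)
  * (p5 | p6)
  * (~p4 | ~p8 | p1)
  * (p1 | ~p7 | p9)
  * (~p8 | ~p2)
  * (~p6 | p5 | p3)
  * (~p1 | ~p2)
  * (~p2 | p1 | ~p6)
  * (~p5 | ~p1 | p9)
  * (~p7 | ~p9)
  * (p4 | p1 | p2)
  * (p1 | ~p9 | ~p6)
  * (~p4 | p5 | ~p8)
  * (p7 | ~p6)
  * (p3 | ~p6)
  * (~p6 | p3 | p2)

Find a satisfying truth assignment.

p1=T  p2=F  p3=T  p4=F  p5=T  p6=F  p7=F  p8=T  p9=T

Try p1 = True.
  then p8 is forced to True.
  then p2 is forced to False.
Set p3 = True and propagate.
For the remaining variables, p4 = False, p5 = True, p6 = False, p7 = False, p9 = True works.
Every clause has at least one true literal under this assignment.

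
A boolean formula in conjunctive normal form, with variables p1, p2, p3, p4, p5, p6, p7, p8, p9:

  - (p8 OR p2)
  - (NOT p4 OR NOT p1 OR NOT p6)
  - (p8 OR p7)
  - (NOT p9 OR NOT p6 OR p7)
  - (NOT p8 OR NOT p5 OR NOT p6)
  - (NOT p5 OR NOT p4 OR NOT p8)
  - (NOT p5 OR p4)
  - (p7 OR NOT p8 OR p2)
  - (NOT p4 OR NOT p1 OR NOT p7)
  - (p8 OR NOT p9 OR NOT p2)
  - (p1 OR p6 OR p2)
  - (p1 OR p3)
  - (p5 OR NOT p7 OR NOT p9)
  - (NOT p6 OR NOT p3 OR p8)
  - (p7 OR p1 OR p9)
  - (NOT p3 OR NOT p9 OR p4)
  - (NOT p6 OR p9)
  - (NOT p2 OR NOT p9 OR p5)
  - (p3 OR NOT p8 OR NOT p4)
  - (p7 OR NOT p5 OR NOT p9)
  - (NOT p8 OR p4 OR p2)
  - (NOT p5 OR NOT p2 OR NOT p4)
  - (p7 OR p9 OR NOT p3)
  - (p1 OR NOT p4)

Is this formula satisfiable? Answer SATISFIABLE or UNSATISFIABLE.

Branch on p1: take p1 = True.
Try p2 = True.
Set p3 = True and propagate.
For the remaining variables, p4 = False, p5 = False, p6 = False, p7 = True, p8 = False, p9 = False works.
Every clause has at least one true literal under this assignment.
So p1 = 1, p2 = 1, p3 = 1, p4 = 0, p5 = 0, p6 = 0, p7 = 1, p8 = 0, p9 = 0 is a satisfying assignment.

SATISFIABLE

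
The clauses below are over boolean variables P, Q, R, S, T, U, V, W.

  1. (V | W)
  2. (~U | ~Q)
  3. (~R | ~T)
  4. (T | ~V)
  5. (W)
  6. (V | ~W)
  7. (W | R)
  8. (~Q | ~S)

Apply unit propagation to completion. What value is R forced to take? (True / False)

False

(W) stands alone — W = True.
(~W | V): since W = True, the clause reduces to (V). V = True.
(T | ~V): since V = True, the clause reduces to (T). T = True.
(~T | ~R): since T = True, the clause reduces to (~R). R = False.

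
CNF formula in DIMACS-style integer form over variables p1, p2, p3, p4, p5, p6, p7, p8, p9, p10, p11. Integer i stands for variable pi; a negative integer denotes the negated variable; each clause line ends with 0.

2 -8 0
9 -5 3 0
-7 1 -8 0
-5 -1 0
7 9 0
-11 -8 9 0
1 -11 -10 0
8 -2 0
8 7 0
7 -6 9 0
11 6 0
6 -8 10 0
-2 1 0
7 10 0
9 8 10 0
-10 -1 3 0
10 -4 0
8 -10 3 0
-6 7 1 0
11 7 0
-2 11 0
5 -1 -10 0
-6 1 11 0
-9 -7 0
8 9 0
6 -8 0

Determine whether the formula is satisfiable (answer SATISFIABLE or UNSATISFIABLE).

UNSATISFIABLE

p8 = True:
  propagation gives p2=True, p1=True, p5=False, p11=True; an empty clause results — contradiction.
p8 = False:
  propagation gives p2=False, p7=True, p9=False; an empty clause results — contradiction.
Every branch closes, so no satisfying assignment exists.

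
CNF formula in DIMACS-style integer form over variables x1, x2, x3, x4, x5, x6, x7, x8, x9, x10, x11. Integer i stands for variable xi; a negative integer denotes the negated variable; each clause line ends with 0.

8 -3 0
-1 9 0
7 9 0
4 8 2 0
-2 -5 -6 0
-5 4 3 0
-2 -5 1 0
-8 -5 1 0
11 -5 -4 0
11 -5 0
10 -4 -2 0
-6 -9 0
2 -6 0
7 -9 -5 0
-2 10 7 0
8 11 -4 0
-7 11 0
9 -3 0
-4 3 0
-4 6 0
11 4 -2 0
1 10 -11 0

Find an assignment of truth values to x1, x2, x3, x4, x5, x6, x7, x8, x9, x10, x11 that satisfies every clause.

Pure literal: x5 appears only negated; assign x5 = False.
x10 occurs only positively in the remaining clauses — set x10 = True.
Try x1 = False.
Branch on x2: take x2 = True.
The remaining clauses are satisfied by x3 = False, x4 = False, x6 = False, x7 = True, x8 = False, x9 = True, x11 = True.
Every clause has at least one true literal under this assignment.

x1=0, x2=1, x3=0, x4=0, x5=0, x6=0, x7=1, x8=0, x9=1, x10=1, x11=1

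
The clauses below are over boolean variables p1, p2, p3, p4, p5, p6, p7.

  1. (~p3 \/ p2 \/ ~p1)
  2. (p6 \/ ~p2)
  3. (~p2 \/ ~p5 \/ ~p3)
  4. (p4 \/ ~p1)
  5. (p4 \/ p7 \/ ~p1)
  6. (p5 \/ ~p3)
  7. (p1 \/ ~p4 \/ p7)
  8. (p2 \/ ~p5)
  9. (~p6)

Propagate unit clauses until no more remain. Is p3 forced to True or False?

(~p6) stands alone — p6 = False.
In (~p2 \/ p6), p6 is now false; ~p2 must hold, so p2 = False.
In (p2 \/ ~p5), p2 is now false; ~p5 must hold, so p5 = False.
(~p3 \/ p5): since p5 = False, the clause reduces to (~p3). p3 = False.

False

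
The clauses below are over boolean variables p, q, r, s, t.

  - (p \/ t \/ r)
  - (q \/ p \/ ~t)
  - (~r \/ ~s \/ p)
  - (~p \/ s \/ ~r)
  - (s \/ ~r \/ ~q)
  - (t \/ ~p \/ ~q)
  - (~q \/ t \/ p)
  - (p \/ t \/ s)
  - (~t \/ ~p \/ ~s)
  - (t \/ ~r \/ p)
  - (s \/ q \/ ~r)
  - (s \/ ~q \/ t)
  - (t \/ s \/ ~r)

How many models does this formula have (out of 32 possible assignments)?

7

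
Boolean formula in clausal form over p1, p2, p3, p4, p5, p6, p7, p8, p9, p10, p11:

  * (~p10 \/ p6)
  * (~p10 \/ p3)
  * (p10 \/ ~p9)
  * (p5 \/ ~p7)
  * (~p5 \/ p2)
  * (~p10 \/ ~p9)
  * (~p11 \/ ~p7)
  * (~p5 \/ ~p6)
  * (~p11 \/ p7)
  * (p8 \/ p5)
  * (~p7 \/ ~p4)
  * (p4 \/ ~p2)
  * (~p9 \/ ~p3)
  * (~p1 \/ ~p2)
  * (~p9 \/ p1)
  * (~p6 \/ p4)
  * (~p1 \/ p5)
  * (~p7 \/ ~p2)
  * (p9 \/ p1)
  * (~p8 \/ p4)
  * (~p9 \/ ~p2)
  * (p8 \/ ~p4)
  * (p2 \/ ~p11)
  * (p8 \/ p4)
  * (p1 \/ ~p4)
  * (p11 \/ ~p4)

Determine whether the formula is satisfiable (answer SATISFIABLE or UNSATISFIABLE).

UNSATISFIABLE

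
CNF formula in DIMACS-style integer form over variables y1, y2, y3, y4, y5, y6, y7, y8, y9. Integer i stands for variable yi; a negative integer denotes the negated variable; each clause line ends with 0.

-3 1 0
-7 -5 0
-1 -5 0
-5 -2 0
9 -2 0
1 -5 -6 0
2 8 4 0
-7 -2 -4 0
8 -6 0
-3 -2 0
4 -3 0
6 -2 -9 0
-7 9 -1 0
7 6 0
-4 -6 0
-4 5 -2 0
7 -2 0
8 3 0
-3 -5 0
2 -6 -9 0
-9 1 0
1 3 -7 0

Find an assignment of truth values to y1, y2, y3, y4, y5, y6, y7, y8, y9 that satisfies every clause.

y1=True  y2=False  y3=True  y4=True  y5=False  y6=False  y7=True  y8=True  y9=True

y8 occurs only positively in the remaining clauses — set y8 = True.
Set y1 = True and propagate.
  then y5 is forced to False.
Set y2 = False and propagate.
For the remaining variables, y3 = True, y4 = True, y6 = False, y7 = True, y9 = True works.
Every clause has at least one true literal under this assignment.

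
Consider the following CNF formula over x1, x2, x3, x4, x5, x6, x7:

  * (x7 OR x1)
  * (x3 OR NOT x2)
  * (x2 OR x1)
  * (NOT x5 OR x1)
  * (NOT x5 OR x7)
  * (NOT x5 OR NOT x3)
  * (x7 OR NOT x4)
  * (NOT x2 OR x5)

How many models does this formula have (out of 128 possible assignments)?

Case analysis on x5 and x1:
  x5=T, x1=T: remaining (x2,x3,x4,x6,x7) ∈ {(F,F,F,F,T); (F,F,F,T,T); (F,F,T,F,T); (F,F,T,T,T)} — 4.
  x5=T, x1=F: a clause becomes empty — 0.
  x5=F, x1=T: x3, x6 free; 3 ways for (x2,x4,x7) × 2^2 = 12.
  x5=F, x1=F: a clause becomes empty — 0.
Total: 4 + 0 + 12 + 0 = 16.

16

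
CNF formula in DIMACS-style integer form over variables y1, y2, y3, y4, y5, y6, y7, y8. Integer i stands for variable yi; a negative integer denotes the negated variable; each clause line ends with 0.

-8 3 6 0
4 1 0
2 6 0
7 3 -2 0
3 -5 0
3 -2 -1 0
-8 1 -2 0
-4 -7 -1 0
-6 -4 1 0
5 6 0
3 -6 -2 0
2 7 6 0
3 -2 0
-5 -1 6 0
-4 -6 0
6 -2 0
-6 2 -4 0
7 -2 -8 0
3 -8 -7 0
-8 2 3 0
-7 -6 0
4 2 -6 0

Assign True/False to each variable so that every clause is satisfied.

y1=True, y2=True, y3=True, y4=False, y5=True, y6=True, y7=False, y8=False

Check each clause:
  1. (y6 || y3 || !y8) — !y8 is true.
  2. (y1 || y4) — y1 is true.
  3. (y2 || y6) — y2 is true.
  4. (y7 || !y2 || y3) — y3 is true.
  5. (!y5 || y3) — y3 is true.
  6. (!y2 || !y1 || y3) — y3 is true.
  7. (y1 || !y8 || !y2) — !y8 is true.
  8. (!y1 || !y7 || !y4) — !y7 is true.
  9. (!y6 || !y4 || y1) — y1 is true.
  10. (y5 || y6) — y5 is true.
  11. (!y6 || y3 || !y2) — y3 is true.
  12. (y7 || y6 || y2) — y2 is true.
  13. (!y2 || y3) — y3 is true.
  14. (y6 || !y5 || !y1) — y6 is true.
  15. (!y4 || !y6) — !y4 is true.
  16. (y6 || !y2) — y6 is true.
  17. (!y4 || y2 || !y6) — y2 is true.
  18. (!y2 || y7 || !y8) — !y8 is true.
  19. (!y7 || !y8 || y3) — !y8 is true.
  20. (y3 || !y8 || y2) — !y8 is true.
  21. (!y6 || !y7) — !y7 is true.
  22. (y4 || !y6 || y2) — y2 is true.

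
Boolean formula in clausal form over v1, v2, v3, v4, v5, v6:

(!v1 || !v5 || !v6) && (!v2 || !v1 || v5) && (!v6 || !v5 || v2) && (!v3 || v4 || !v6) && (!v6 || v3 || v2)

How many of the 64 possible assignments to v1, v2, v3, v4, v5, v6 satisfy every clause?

Case analysis on v6 and v2:
  v6=T, v2=T: v5 free; 3 ways for (v1,v3,v4) × 2^1 = 6.
  v6=T, v2=F: remaining (v1,v3,v4,v5) ∈ {(F,T,T,F); (T,T,T,F)} — 2.
  v6=F, v2=T: v3, v4 free; 3 ways for (v1,v5) × 2^2 = 12.
  v6=F, v2=F: v1, v3, v4, v5 free → 2^4 = 16.
Total: 6 + 2 + 12 + 16 = 36.

36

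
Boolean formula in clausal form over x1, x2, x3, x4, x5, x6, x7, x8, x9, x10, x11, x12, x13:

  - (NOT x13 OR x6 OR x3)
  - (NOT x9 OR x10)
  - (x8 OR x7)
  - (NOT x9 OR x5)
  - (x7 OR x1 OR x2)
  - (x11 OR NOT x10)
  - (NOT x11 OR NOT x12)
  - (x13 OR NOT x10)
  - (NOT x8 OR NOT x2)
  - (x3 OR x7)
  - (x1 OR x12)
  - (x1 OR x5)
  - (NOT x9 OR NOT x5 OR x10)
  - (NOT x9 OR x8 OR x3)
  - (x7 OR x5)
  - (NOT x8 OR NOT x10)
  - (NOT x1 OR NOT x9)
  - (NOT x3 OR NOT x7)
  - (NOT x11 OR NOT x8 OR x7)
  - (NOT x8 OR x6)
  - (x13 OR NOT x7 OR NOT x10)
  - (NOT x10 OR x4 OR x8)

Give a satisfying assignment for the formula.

x1=True, x2=True, x3=False, x4=False, x5=False, x6=False, x7=True, x8=False, x9=False, x10=False, x11=False, x12=True, x13=False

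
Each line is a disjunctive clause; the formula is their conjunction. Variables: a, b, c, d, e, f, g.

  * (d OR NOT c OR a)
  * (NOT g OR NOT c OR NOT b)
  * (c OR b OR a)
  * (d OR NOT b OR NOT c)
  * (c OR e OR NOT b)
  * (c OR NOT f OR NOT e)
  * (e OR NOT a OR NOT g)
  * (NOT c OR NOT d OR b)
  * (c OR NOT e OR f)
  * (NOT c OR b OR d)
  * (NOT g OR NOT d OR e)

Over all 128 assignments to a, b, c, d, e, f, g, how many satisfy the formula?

12

Split on c, then b.
  c=T, b=T: forces d=T; g=F; a, e, f free → 2^3 = 8.
  c=T, b=F: a clause becomes empty — 0.
  c=F, b=T: a clause becomes empty — 0.
  c=F, b=F: remaining (a,d,e,f,g) ∈ {(T,F,F,F,F); (T,F,F,T,F); (T,T,F,F,F); (T,T,F,T,F)} — 4.
Total: 8 + 0 + 0 + 4 = 12.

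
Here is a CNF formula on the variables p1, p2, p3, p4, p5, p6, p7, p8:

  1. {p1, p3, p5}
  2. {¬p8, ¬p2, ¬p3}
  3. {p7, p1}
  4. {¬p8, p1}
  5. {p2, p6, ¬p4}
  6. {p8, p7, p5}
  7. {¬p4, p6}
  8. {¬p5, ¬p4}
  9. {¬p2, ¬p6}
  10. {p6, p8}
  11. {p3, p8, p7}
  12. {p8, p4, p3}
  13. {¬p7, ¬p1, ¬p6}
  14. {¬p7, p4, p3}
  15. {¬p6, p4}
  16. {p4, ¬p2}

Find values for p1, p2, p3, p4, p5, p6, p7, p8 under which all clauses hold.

p1 = True, p2 = False, p3 = False, p4 = False, p5 = True, p6 = False, p7 = False, p8 = True

Set p1 = True and propagate.
Try p2 = False.
Set p3 = False and propagate.
For the remaining variables, p4 = False, p5 = True, p6 = False, p7 = False, p8 = True works.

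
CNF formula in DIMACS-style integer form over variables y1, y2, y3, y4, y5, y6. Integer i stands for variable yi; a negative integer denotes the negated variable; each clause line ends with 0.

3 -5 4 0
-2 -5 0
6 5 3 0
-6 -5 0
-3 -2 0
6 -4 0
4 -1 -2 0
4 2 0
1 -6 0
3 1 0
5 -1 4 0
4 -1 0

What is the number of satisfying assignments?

3

Satisfying assignments:
  y1=T y2=F y3=F y4=T y5=F y6=T
  y1=T y2=F y3=T y4=T y5=F y6=T
  y1=T y2=T y3=F y4=T y5=F y6=T
That's 3 in total.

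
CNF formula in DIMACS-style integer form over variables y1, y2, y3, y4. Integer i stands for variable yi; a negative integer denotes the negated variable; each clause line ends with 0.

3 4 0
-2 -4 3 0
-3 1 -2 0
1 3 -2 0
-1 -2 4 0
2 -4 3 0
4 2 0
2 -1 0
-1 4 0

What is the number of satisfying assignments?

Satisfying assignments:
  y1=F y2=F y3=T y4=T
  y1=T y2=T y3=T y4=T
That's 2 in total.

2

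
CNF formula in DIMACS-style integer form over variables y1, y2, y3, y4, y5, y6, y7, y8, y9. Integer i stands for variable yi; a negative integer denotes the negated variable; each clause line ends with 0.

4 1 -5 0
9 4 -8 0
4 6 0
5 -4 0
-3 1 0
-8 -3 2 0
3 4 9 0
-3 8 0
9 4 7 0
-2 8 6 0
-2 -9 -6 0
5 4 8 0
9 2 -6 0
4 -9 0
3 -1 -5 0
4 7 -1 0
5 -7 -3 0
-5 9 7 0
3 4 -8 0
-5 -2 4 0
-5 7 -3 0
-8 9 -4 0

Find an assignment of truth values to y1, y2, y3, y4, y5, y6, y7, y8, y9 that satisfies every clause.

y1=0, y2=0, y3=0, y4=1, y5=1, y6=1, y7=1, y8=0, y9=1

Try y1 = False.
  then y3 is forced to False.
Set y2 = False and propagate.
Try y4 = True.
  then y5 is forced to True.
For the remaining variables, y6 = True, y7 = True, y8 = False, y9 = True works.
Check each clause:
  1. (y1 ∨ ¬y5 ∨ y4) — y4 is true.
  2. (y4 ∨ y9 ∨ ¬y8) — ¬y8 is true.
  3. (y4 ∨ y6) — y4 is true.
  4. (y5 ∨ ¬y4) — y5 is true.
  5. (¬y3 ∨ y1) — ¬y3 is true.
  6. (y2 ∨ ¬y3 ∨ ¬y8) — ¬y8 is true.
  7. (y4 ∨ y3 ∨ y9) — y9 is true.
  8. (¬y3 ∨ y8) — ¬y3 is true.
  9. (y4 ∨ y9 ∨ y7) — y9 is true.
  10. (¬y2 ∨ y8 ∨ y6) — y6 is true.
  11. (¬y6 ∨ ¬y9 ∨ ¬y2) — ¬y2 is true.
  12. (y5 ∨ y8 ∨ y4) — y4 is true.
  13. (y2 ∨ y9 ∨ ¬y6) — y9 is true.
  14. (¬y9 ∨ y4) — y4 is true.
  15. (¬y5 ∨ ¬y1 ∨ y3) — ¬y1 is true.
  16. (y7 ∨ y4 ∨ ¬y1) — y4 is true.
  17. (¬y3 ∨ y5 ∨ ¬y7) — ¬y3 is true.
  18. (¬y5 ∨ y9 ∨ y7) — y9 is true.
  19. (y3 ∨ y4 ∨ ¬y8) — ¬y8 is true.
  20. (¬y5 ∨ ¬y2 ∨ y4) — y4 is true.
  21. (y7 ∨ ¬y3 ∨ ¬y5) — ¬y3 is true.
  22. (y9 ∨ ¬y4 ∨ ¬y8) — ¬y8 is true.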